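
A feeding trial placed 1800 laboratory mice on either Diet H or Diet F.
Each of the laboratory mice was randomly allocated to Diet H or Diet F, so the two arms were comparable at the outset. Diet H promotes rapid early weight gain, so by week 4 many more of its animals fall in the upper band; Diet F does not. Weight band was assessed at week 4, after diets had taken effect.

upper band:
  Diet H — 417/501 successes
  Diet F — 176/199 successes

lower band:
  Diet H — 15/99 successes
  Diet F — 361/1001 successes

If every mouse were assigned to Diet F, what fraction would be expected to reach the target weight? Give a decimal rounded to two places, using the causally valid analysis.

0.45

Week-4 weight band lies on the pathway diet → week-4 weight band → outcome, so adjusting for it blocks the indirect effect. For the total causal effect of diet, use the unadjusted pooled rates.
So P(outcome | do(Diet F)) is just the pooled rate for Diet F: 537/1200 = 0.448.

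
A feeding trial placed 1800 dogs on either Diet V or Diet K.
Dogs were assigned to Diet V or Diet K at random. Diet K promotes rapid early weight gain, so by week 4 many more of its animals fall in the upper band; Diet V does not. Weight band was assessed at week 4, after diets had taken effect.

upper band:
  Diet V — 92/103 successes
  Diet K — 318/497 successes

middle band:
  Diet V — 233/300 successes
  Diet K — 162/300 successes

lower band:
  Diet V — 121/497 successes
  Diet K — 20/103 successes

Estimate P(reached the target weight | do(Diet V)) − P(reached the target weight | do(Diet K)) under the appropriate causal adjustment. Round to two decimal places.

Within every week-4 weight band level Diet V has the higher rate, yet pooled Diet K does — Simpson's reversal.
Week-4 weight band is downstream of the diet. One should not condition on a consequence of treatment, so the overall rates are the right comparison.
The causal difference is the pooled difference: 0.496 − 0.556 = -0.060.

-0.06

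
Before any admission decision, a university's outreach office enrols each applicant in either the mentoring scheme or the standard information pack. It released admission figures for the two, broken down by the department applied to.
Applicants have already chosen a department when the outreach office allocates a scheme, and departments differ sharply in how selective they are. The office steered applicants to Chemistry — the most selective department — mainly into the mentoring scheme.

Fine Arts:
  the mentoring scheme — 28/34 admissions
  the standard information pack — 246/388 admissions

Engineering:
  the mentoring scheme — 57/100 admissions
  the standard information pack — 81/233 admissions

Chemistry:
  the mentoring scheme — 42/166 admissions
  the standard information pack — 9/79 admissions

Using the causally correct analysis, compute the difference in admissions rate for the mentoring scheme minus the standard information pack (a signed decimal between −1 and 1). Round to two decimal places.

+0.19

Department differs across outreach schemes for reasons unrelated to any effect of the outreach scheme itself, and it separately predicts the outcome — a classic confounder. We must compare within department levels.
Adjusting over the population distribution of department: 0.422·(0.824−0.634) + 0.333·(0.570−0.348) + 0.245·(0.253−0.114) = +0.188.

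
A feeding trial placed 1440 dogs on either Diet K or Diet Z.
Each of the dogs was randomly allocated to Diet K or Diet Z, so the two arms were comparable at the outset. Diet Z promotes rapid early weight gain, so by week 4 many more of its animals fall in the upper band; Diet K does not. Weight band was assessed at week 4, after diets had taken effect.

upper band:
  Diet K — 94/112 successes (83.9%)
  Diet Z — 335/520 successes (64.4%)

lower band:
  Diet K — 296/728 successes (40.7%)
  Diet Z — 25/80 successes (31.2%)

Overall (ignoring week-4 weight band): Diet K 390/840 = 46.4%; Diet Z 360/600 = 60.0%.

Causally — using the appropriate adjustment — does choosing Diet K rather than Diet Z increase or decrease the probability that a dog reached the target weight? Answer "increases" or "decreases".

Within every week-4 weight band level Diet K has the higher rate, yet pooled Diet Z does — Simpson's reversal.
Week-4 weight band here is a post-treatment variable shaped by the diet; conditioning on it would introduce bias rather than remove it. The overall comparison is the causal one.
Pooled: Diet K 46.4% vs Diet Z 60.0%; Diet Z is higher overall.

decreases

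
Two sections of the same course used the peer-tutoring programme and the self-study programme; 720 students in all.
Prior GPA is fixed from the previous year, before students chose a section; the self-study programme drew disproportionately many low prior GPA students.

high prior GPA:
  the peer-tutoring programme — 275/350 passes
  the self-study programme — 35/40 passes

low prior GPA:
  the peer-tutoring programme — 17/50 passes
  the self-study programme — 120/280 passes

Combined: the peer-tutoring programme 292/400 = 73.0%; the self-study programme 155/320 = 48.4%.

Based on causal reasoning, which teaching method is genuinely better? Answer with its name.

Since prior GPA band is a pre-existing factor (not a product of the teaching method) and it affects the outcome on its own, it is a confounder. The stratified rates, not the pooled rate, identify the causal effect.
Within each level — high prior GPA: 78.6% vs 87.5%; low prior GPA: 34.0% vs 42.9% — the self-study programme is higher every time.

the self-study programme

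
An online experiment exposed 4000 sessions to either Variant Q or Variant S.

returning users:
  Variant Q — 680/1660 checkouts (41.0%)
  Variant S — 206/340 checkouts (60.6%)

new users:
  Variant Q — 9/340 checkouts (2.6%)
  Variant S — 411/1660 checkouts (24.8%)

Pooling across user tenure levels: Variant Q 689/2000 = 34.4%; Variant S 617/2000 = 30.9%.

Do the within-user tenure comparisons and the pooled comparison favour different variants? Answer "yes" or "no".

Within each user tenure level (returning users 41.0% vs 60.6%; new users 2.6% vs 24.8%), Variant S has the higher rate every time. Pooled: 34.4% vs 30.9% — Variant Q has the higher rate overall. The two comparisons disagree.

yes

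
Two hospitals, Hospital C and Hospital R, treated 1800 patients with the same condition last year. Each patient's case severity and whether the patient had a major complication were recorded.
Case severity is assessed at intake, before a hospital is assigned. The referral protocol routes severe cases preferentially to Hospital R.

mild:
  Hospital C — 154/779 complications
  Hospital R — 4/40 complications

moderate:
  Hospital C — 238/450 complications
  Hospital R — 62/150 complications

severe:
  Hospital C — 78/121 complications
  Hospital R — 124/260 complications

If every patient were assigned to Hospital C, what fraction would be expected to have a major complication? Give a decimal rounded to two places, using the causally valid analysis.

The imbalance in case severity arose from how patients were allocated, not from anything the hospital did; and case severity independently affects the outcome. The pooled gap is confounded — condition on case severity.
Standardising Hospital C to the population case severity mix: 0.455·154/779 + 0.333·238/450 + 0.212·78/121 = 0.403.

0.40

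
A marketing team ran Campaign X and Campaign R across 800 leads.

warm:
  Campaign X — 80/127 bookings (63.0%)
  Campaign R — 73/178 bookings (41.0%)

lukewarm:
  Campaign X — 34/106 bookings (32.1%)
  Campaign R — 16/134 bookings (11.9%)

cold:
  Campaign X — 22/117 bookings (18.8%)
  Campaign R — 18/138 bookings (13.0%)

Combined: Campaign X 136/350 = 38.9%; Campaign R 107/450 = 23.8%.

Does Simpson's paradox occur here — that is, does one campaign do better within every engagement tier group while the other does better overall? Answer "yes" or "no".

no

Within each engagement tier level (warm 63.0% vs 41.0%; lukewarm 32.1% vs 11.9%; cold 18.8% vs 13.0%), Campaign X has the higher rate every time. Pooled: 38.9% vs 23.8% — Campaign X has the higher rate overall. They agree.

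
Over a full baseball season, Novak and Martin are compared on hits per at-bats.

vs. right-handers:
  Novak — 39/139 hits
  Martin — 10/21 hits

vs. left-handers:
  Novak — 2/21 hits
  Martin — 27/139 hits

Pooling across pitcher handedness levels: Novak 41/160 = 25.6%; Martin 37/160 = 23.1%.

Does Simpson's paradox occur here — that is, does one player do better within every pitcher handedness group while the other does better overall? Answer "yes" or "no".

yes

Within each pitcher handedness level (vs. right-handers 28.1% vs 47.6%; vs. left-handers 9.5% vs 19.4%), Martin has the higher rate every time. Pooled: 25.6% vs 23.1% — Novak has the higher rate overall. The two comparisons disagree.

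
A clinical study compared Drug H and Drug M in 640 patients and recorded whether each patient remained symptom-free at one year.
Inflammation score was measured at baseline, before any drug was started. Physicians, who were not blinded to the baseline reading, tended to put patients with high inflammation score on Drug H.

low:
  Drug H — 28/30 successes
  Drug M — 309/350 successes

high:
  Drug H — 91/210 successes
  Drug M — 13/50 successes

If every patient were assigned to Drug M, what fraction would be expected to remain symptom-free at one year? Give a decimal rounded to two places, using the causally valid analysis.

0.63

Inflammation score is set before the drug has any effect — it is not caused by the drug — and it independently drives the outcome. That makes it a confounder, so the causal comparison is within inflammation score levels.
Standardising Drug M to the population inflammation score mix: 0.594·309/350 + 0.406·13/50 = 0.630.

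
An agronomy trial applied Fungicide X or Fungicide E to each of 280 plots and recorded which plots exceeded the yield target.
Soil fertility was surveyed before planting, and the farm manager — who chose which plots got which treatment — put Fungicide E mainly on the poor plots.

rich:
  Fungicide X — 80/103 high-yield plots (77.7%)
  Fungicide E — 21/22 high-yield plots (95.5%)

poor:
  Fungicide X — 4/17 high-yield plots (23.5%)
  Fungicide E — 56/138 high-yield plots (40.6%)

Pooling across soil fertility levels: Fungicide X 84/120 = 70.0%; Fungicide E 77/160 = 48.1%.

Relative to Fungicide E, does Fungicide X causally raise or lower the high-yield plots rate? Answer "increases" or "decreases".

The stratified and pooled comparisons disagree (Fungicide E wins within each soil fertility; Fungicide X wins overall), so the answer turns on the causal role of soil fertility.
Soil fertility differs across fungicides for reasons unrelated to any effect of the fungicide itself, and it separately predicts the outcome — a classic confounder. We must compare within soil fertility levels.
Within each level — rich: 77.7% vs 95.5%; poor: 23.5% vs 40.6% — Fungicide E is higher every time.

decreases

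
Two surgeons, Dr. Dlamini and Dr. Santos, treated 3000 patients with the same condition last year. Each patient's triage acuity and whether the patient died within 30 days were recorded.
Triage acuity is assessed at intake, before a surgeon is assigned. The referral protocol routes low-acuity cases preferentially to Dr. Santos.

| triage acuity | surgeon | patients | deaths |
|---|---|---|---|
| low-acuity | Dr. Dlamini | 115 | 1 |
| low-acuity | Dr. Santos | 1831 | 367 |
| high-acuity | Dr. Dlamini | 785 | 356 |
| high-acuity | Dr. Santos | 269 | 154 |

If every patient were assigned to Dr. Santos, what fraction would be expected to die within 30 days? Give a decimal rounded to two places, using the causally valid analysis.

0.33

The stratified and pooled comparisons disagree (Dr. Dlamini wins within each triage acuity; Dr. Santos wins overall), so the answer turns on the causal role of triage acuity.
Since triage acuity is a pre-existing factor (not a product of the surgeon) and it affects the outcome on its own, it is a confounder. The stratified rates, not the pooled rate, identify the causal effect.
Standardising Dr. Santos to the population triage acuity mix: 0.649·367/1831 + 0.351·154/269 = 0.331.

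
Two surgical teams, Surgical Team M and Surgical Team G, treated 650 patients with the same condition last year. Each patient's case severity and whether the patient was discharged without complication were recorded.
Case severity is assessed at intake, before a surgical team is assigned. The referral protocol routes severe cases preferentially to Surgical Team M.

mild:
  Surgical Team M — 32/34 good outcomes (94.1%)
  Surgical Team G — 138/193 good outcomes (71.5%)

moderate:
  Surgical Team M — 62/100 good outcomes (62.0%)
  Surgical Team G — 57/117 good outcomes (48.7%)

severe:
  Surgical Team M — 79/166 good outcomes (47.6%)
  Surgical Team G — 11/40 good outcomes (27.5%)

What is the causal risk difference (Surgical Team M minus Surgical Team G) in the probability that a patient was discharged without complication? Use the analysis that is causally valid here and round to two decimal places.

+0.19

The stratified and pooled comparisons disagree (Surgical Team M wins within each case severity; Surgical Team G wins overall), so the answer turns on the causal role of case severity.
Case severity is set before the surgical team has any effect — it is not caused by the surgical team — and it independently drives the outcome. That makes it a confounder, so the causal comparison is within case severity levels.
Adjusting over the population distribution of case severity: 0.349·(0.941−0.715) + 0.334·(0.620−0.487) + 0.317·(0.476−0.275) = +0.187.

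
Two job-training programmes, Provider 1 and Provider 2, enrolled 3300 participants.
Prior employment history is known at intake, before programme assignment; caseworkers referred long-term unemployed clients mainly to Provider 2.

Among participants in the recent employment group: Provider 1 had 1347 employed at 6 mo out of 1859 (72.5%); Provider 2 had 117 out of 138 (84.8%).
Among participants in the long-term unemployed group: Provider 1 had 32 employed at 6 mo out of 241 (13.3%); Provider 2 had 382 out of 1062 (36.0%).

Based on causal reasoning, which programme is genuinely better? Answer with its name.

Provider 2

Provider 2 is higher inside every prior employment history stratum but Provider 1 is higher in aggregate. Whether to stratify depends on how prior employment history relates to the programme.
The imbalance in prior employment history arose from how participants were allocated, not from anything the programme did; and prior employment history independently affects the outcome. The pooled gap is confounded — condition on prior employment history.
Within each level — recent employment: 72.5% vs 84.8%; long-term unemployed: 13.3% vs 36.0% — Provider 2 is higher every time.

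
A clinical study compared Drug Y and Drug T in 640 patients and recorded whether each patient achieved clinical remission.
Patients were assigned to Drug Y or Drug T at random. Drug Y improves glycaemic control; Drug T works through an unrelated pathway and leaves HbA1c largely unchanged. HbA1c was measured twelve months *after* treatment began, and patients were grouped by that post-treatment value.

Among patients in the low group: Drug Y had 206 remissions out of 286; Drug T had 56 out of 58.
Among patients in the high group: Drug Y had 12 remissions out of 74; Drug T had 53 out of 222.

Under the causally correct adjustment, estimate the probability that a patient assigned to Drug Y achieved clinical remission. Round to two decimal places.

0.61

Drug T is higher inside every HbA1c stratum but Drug Y is higher in aggregate. Whether to stratify depends on how HbA1c relates to the drug.
HbA1c is recorded after the drug and is itself shifted by it — it sits on the causal path from drug to outcome. Conditioning on a mediator would strip out part of the effect we want; the pooled comparison gives the total causal effect.
So P(outcome | do(Drug Y)) is just the pooled rate for Drug Y: 218/360 = 0.606.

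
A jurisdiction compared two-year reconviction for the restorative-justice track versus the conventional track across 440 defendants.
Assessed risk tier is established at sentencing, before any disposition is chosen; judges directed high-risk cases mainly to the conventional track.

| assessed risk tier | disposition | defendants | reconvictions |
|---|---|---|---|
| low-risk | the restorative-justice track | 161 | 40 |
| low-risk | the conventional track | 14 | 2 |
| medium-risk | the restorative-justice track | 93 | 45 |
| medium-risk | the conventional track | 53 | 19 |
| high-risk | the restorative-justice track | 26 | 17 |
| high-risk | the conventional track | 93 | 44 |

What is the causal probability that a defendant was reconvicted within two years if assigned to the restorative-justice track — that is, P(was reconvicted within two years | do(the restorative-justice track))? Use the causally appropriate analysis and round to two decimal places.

0.44

the conventional track is lower inside every assessed risk tier stratum but the restorative-justice track is lower in aggregate. Whether to stratify depends on how assessed risk tier relates to the disposition.
The imbalance in assessed risk tier arose from how defendants were allocated, not from anything the disposition did; and assessed risk tier independently affects the outcome. The pooled gap is confounded — condition on assessed risk tier.
Standardising the restorative-justice track to the population assessed risk tier mix: 0.398·40/161 + 0.332·45/93 + 0.270·17/26 = 0.436.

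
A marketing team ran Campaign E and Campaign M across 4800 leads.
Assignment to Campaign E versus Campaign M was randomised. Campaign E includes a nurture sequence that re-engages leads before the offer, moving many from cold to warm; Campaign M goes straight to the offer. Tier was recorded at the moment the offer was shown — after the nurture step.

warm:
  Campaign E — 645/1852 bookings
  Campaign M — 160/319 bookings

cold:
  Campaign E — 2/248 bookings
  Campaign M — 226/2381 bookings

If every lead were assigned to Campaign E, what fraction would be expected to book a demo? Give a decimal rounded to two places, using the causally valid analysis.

0.31

The stratified and pooled comparisons disagree (Campaign M wins within each engagement tier; Campaign E wins overall), so the answer turns on the causal role of engagement tier.
Engagement tier here is a post-treatment variable shaped by the campaign; conditioning on it would introduce bias rather than remove it. The overall comparison is the causal one.
So P(outcome | do(Campaign E)) is just the pooled rate for Campaign E: 647/2100 = 0.308.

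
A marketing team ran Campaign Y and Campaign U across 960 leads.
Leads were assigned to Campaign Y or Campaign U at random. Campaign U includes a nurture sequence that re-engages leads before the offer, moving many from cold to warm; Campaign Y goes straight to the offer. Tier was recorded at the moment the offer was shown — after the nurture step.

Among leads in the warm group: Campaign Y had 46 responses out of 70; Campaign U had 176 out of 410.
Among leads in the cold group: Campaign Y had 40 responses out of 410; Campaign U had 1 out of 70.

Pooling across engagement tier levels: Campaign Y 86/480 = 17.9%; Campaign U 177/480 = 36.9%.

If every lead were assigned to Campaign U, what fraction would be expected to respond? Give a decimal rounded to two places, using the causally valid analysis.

Campaign Y is higher inside every engagement tier stratum but Campaign U is higher in aggregate. Whether to stratify depends on how engagement tier relates to the campaign.
Stratifying would compare campaigns among leads the campaigns themselves sorted into engagement tier groups — a form of selection on an intermediate. The unconditioned pooled rates give the total causal effect.
So P(outcome | do(Campaign U)) is just the pooled rate for Campaign U: 177/480 = 0.369.

0.37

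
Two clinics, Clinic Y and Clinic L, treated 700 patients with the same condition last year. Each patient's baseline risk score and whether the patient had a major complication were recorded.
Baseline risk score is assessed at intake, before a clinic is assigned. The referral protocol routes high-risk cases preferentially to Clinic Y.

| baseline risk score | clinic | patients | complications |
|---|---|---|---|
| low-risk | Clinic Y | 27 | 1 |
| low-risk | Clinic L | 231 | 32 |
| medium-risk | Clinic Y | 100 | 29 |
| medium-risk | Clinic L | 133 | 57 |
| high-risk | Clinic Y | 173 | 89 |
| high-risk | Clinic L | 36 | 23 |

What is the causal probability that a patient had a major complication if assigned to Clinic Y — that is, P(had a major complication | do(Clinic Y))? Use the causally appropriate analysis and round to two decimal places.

0.26

Here baseline risk score is a common cause — it drives both which clinic a case falls under and the outcome. The crude comparison mixes populations; the stratum-specific rates are the causally relevant ones.
Standardising Clinic Y to the population baseline risk score mix: 0.369·1/27 + 0.333·29/100 + 0.299·89/173 = 0.264.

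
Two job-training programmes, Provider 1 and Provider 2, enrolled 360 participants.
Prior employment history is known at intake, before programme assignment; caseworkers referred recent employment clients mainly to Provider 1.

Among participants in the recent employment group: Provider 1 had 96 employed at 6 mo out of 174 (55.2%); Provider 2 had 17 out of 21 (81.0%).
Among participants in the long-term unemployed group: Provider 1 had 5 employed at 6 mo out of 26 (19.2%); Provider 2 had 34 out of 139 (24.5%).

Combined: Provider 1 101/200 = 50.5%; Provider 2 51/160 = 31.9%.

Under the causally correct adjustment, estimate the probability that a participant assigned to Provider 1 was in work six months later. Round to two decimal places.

Prior employment history differs across programmes for reasons unrelated to any effect of the programme itself, and it separately predicts the outcome — a classic confounder. We must compare within prior employment history levels.
Standardising Provider 1 to the population prior employment history mix: 0.542·96/174 + 0.458·5/26 = 0.387.

0.39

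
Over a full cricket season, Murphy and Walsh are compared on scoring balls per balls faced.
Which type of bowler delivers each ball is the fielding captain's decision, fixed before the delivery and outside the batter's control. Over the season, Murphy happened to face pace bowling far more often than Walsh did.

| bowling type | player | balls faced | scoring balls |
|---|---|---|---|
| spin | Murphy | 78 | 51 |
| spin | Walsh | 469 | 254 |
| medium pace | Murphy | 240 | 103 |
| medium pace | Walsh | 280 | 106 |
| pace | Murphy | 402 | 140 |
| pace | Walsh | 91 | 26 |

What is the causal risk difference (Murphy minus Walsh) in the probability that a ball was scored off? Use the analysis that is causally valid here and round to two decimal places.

+0.08

The imbalance in bowling type arose from how balls faced were allocated, not from anything the player did; and bowling type independently affects the outcome. The pooled gap is confounded — condition on bowling type.
Adjusting over the population distribution of bowling type: 0.351·(0.654−0.542) + 0.333·(0.429−0.379) + 0.316·(0.348−0.286) = +0.076.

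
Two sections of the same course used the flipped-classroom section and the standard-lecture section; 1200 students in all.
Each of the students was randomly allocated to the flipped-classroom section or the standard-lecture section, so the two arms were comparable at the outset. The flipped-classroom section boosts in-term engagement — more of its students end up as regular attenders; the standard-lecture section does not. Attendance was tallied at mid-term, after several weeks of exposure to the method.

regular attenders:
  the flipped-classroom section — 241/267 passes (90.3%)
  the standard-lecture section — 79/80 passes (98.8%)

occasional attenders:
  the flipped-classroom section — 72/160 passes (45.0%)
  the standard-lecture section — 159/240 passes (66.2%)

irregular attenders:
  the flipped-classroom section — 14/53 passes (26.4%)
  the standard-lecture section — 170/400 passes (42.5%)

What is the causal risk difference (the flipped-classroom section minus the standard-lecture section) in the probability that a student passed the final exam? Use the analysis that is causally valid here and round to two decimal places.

The mid-term attendance-specific comparison favours the standard-lecture section throughout, but the pooled figures favour the flipped-classroom section. The question is whether to condition on mid-term attendance.
Mid-term attendance is downstream of the teaching method. One should not condition on a consequence of treatment, so the overall rates are the right comparison.
The causal difference is the pooled difference: 0.681 − 0.567 = +0.115.

+0.11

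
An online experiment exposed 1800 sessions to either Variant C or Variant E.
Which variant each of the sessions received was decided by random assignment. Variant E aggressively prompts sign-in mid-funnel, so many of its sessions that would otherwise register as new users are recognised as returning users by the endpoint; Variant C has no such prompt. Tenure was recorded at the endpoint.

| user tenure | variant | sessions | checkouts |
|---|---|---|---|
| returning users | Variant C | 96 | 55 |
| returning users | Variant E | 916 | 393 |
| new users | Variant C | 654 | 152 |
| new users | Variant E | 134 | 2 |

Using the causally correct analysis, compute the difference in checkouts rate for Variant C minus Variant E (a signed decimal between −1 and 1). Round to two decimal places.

-0.10

The distribution of user tenure is itself part of what the variant does — it is an intermediate outcome. Holding it fixed would remove that part of the effect; the total effect is the pooled difference.
The causal difference is the pooled difference: 0.276 − 0.376 = -0.100.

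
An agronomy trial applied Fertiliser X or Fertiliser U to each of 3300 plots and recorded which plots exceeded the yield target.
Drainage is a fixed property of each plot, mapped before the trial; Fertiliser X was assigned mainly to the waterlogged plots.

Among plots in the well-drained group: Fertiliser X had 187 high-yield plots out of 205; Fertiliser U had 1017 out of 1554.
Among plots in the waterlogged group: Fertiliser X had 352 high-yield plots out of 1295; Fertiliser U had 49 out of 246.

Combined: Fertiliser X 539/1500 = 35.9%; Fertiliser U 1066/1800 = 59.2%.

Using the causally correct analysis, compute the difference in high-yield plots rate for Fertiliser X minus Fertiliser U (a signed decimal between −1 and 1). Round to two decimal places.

+0.17

Here field drainage is a common cause — it drives both which fertiliser a case falls under and the outcome. The crude comparison mixes populations; the stratum-specific rates are the causally relevant ones.
Adjusting over the population distribution of field drainage: 0.533·(0.912−0.654) + 0.467·(0.272−0.199) = +0.171.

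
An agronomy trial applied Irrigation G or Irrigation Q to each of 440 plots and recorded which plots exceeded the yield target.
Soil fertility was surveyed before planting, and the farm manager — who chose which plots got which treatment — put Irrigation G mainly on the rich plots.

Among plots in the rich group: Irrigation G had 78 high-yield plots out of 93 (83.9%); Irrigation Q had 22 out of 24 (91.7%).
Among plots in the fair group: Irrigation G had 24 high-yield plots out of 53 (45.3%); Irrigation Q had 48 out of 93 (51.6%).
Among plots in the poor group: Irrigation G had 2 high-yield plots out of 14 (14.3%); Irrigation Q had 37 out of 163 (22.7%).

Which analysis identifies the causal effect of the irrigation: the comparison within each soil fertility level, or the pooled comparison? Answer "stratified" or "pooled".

Within every soil fertility level Irrigation Q has the higher rate, yet pooled Irrigation G does — Simpson's reversal.
Soil fertility differs across irrigations for reasons unrelated to any effect of the irrigation itself, and it separately predicts the outcome — a classic confounder. We must compare within soil fertility levels.
Within each level — rich: 83.9% vs 91.7%; fair: 45.3% vs 51.6%; poor: 14.3% vs 22.7% — Irrigation Q is higher every time.

stratified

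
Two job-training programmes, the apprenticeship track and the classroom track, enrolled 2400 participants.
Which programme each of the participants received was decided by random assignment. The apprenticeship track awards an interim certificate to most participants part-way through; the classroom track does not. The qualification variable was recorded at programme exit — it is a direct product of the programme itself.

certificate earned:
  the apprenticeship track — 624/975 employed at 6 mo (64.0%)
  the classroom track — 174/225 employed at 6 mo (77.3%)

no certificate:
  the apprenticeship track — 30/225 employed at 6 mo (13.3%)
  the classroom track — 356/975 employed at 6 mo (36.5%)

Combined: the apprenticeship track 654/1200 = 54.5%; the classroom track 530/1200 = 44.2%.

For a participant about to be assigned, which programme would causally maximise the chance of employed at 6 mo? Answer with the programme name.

the apprenticeship track

Qualification attained during the programme here is a post-treatment variable shaped by the programme; conditioning on it would introduce bias rather than remove it. The overall comparison is the causal one.
Pooled: the apprenticeship track 54.5% vs the classroom track 44.2%; the apprenticeship track is higher overall.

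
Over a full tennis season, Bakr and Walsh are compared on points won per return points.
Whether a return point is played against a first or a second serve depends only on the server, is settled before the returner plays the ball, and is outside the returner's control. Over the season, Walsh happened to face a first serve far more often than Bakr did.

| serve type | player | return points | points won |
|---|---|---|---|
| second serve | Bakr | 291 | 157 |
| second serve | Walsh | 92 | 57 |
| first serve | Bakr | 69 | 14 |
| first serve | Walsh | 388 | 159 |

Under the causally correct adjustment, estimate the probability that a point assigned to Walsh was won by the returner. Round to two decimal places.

0.51

The stratified and pooled comparisons disagree (Walsh wins within each serve type; Bakr wins overall), so the answer turns on the causal role of serve type.
Serve type differs across players for reasons unrelated to any effect of the player itself, and it separately predicts the outcome — a classic confounder. We must compare within serve type levels.
Standardising Walsh to the population serve type mix: 0.456·57/92 + 0.544·159/388 = 0.505.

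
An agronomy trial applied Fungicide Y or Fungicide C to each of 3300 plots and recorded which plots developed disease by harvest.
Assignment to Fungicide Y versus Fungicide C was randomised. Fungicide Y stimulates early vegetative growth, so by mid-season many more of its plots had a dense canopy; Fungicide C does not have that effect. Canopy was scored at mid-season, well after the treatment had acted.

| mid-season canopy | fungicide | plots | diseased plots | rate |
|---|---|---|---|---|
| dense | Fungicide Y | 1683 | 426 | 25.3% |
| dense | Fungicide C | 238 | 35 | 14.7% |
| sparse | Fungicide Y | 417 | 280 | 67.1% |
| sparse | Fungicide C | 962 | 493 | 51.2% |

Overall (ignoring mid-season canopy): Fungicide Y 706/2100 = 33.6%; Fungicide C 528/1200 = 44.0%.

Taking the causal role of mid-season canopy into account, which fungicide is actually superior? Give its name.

Fungicide Y

The mid-season canopy-specific comparison favours Fungicide C throughout, but the pooled figures favour Fungicide Y. The question is whether to condition on mid-season canopy.
The distribution of mid-season canopy is itself part of what the fungicide does — it is an intermediate outcome. Holding it fixed would remove that part of the effect; the total effect is the pooled difference.
Pooled: Fungicide Y 33.6% vs Fungicide C 44.0%; Fungicide Y is lower overall.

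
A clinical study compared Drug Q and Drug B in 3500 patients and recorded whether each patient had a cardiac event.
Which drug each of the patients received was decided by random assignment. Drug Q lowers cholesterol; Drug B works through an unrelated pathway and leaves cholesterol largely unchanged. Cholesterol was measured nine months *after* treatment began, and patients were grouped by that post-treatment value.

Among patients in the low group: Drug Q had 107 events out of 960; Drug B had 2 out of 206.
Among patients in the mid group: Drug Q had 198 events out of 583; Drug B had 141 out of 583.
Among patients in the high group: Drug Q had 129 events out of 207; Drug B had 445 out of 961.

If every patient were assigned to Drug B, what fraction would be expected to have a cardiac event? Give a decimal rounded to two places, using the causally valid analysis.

Cholesterol is downstream of the drug. One should not condition on a consequence of treatment, so the overall rates are the right comparison.
So P(outcome | do(Drug B)) is just the pooled rate for Drug B: 588/1750 = 0.336.

0.34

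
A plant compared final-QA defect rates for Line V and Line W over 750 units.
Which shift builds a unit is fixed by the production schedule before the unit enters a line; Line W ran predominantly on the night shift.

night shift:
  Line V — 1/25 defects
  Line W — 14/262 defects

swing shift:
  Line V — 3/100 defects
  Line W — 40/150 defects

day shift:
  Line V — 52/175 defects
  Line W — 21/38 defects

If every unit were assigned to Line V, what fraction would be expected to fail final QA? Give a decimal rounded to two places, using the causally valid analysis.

Line V is lower inside every shift stratum but Line W is lower in aggregate. Whether to stratify depends on how shift relates to the line.
Shift is set before the line has any effect — it is not caused by the line — and it independently drives the outcome. That makes it a confounder, so the causal comparison is within shift levels.
Standardising Line V to the population shift mix: 0.383·1/25 + 0.333·3/100 + 0.284·52/175 = 0.110.

0.11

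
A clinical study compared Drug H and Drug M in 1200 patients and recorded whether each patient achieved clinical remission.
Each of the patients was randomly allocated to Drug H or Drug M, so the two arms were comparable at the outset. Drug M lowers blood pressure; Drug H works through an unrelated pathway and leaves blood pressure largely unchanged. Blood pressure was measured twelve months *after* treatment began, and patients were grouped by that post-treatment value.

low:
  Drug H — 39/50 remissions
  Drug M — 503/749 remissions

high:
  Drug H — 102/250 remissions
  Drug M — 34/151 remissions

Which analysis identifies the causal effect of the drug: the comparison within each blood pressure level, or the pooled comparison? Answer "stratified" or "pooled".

pooled

Within every blood pressure level Drug H has the higher rate, yet pooled Drug M does — Simpson's reversal.
Blood pressure here is a post-treatment variable shaped by the drug; conditioning on it would introduce bias rather than remove it. The overall comparison is the causal one.
Pooled: Drug H 47.0% vs Drug M 59.7%; Drug M is higher overall.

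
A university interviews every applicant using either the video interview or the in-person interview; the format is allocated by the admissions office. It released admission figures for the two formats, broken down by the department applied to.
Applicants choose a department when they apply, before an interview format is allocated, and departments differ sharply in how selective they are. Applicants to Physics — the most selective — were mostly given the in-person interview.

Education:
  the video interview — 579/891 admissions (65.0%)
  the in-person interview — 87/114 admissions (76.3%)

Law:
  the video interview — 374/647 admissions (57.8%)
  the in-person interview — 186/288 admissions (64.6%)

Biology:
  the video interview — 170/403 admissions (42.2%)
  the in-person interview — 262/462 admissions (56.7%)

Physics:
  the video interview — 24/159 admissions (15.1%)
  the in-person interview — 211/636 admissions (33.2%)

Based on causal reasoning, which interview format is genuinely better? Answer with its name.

Department is set before the interview format has any effect — it is not caused by the interview format — and it independently drives the outcome. That makes it a confounder, so the causal comparison is within department levels.
Within each level — Education: 65.0% vs 76.3%; Law: 57.8% vs 64.6%; Biology: 42.2% vs 56.7%; Physics: 15.1% vs 33.2% — the in-person interview is higher every time.

the in-person interview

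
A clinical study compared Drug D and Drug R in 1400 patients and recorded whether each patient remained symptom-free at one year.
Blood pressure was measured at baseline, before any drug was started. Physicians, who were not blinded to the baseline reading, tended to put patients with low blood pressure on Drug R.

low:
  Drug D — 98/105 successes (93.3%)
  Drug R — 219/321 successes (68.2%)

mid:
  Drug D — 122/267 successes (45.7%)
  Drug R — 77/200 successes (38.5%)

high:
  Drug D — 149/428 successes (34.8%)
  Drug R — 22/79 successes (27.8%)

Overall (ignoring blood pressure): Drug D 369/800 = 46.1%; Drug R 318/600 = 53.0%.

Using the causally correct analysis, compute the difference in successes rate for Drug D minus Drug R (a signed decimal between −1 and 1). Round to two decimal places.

The imbalance in blood pressure arose from how patients were allocated, not from anything the drug did; and blood pressure independently affects the outcome. The pooled gap is confounded — condition on blood pressure.
Adjusting over the population distribution of blood pressure: 0.304·(0.933−0.682) + 0.334·(0.457−0.385) + 0.362·(0.348−0.278) = +0.126.

+0.13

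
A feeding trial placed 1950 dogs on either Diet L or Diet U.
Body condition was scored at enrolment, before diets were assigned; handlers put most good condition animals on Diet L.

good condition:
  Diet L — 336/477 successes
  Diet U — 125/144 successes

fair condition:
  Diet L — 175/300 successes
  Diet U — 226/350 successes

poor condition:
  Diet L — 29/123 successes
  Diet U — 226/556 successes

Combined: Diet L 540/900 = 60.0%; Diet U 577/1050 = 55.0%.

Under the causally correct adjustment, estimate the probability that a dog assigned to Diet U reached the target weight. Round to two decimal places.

0.63

Starting body condition satisfies the back-door criterion: it is not a descendant of the diet, and it blocks the spurious path from diet to outcome. Adjusting for it (i.e., using the within-starting body condition rates) gives the causal effect.
Standardising Diet U to the population starting body condition mix: 0.318·125/144 + 0.333·226/350 + 0.348·226/556 = 0.633.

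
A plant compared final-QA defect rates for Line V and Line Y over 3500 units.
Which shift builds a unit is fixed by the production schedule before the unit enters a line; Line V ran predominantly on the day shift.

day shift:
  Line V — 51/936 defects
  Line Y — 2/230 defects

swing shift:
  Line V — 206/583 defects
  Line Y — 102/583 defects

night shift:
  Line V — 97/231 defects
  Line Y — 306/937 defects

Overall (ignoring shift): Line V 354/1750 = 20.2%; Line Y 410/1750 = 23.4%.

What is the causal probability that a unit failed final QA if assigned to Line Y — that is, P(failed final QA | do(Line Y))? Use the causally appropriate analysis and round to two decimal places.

Here shift is a common cause — it drives both which line a case falls under and the outcome. The crude comparison mixes populations; the stratum-specific rates are the causally relevant ones.
Standardising Line Y to the population shift mix: 0.333·2/230 + 0.333·102/583 + 0.334·306/937 = 0.170.

0.17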